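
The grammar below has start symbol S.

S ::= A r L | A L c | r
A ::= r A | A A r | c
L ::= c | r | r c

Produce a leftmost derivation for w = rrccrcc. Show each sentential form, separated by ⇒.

S⇒ALc⇒AArLc⇒rAArLc⇒rrAArLc⇒rrcArLc⇒rrccrLc⇒rrccrcc

S ⇒ ALc   [S ::= A L c]
ALc ⇒ AArLc   [A ::= A A r]
AArLc ⇒ rAArLc   [A ::= r A]
rAArLc ⇒ rrAArLc   [A ::= r A]
rrAArLc ⇒ rrcArLc   [A ::= c]
rrcArLc ⇒ rrccrLc   [A ::= c]
rrccrLc ⇒ rrccrcc   [L ::= c]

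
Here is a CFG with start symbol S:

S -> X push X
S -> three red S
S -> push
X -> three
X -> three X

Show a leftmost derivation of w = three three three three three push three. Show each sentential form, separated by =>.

S => X push X   [S -> X push X]
X push X => three X push X   [X -> three X]
three X push X => three three X push X   [X -> three X]
three three X push X => three three three X push X   [X -> three X]
three three three X push X => three three three three X push X   [X -> three X]
three three three three X push X => three three three three three push X   [X -> three]
three three three three three push X => three three three three three push three   [X -> three]

S => X push X => three X push X => three three X push X => three three three X push X => three three three three X push X => three three three three three push X => three three three three three push three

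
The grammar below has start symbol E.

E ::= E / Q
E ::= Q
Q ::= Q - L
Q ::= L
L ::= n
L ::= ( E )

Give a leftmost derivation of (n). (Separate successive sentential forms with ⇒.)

E⇒Q⇒L⇒(E)⇒(Q)⇒(L)⇒(n)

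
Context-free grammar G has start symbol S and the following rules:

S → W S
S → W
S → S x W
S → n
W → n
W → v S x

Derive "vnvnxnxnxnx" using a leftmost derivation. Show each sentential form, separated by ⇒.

S ⇒ W ⇒ vSx ⇒ vSxWx ⇒ vWSxWx ⇒ vnSxWx ⇒ vnSxWxWx ⇒ vnWSxWxWx ⇒ vnvSxSxWxWx ⇒ vnvnxSxWxWx ⇒ vnvnxnxWxWx ⇒ vnvnxnxnxWx ⇒ vnvnxnxnxnx

S ⇒ W   [S → W]
W ⇒ vSx   [W → v S x]
vSx ⇒ vSxWx   [S → S x W]
vSxWx ⇒ vWSxWx   [S → W S]
vWSxWx ⇒ vnSxWx   [W → n]
vnSxWx ⇒ vnSxWxWx   [S → S x W]
vnSxWxWx ⇒ vnWSxWxWx   [S → W S]
vnWSxWxWx ⇒ vnvSxSxWxWx   [W → v S x]
vnvSxSxWxWx ⇒ vnvnxSxWxWx   [S → n]
vnvnxSxWxWx ⇒ vnvnxnxWxWx   [S → n]
vnvnxnxWxWx ⇒ vnvnxnxnxWx   [W → n]
vnvnxnxnxWx ⇒ vnvnxnxnxnx   [W → n]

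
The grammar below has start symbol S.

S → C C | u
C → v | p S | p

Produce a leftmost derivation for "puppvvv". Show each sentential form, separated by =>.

S => CC => pSC => puC => pupS => pupCC => puppSC => puppCCC => puppvCC => puppvvC => puppvvv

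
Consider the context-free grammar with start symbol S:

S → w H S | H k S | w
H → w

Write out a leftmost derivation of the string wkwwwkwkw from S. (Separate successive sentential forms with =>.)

S => HkS => wkS => wkwHS => wkwwS => wkwwHkS => wkwwwkS => wkwwwkHkS => wkwwwkwkS => wkwwwkwkw

S => HkS   [S → H k S]
HkS => wkS   [H → w]
wkS => wkwHS   [S → w H S]
wkwHS => wkwwS   [H → w]
wkwwS => wkwwHkS   [S → H k S]
wkwwHkS => wkwwwkS   [H → w]
wkwwwkS => wkwwwkHkS   [S → H k S]
wkwwwkHkS => wkwwwkwkS   [H → w]
wkwwwkwkS => wkwwwkwkw   [S → w]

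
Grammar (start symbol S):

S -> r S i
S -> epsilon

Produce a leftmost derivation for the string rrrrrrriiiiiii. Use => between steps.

S => rSi   [S -> r S i]
rSi => rrSii   [S -> r S i]
rrSii => rrrSiii   [S -> r S i]
rrrSiii => rrrrSiiii   [S -> r S i]
rrrrSiiii => rrrrrSiiiii   [S -> r S i]
rrrrrSiiiii => rrrrrrSiiiiii   [S -> r S i]
rrrrrrSiiiiii => rrrrrrrSiiiiiii   [S -> r S i]
rrrrrrrSiiiiiii => rrrrrrriiiiiii   [S -> epsilon]

S => rSi => rrSii => rrrSiii => rrrrSiiii => rrrrrSiiiii => rrrrrrSiiiiii => rrrrrrrSiiiiiii => rrrrrrriiiiiii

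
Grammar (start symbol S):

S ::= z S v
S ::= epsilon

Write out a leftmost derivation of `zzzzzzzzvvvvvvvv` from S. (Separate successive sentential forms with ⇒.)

S⇒zSv⇒zzSvv⇒zzzSvvv⇒zzzzSvvvv⇒zzzzzSvvvvv⇒zzzzzzSvvvvvv⇒zzzzzzzSvvvvvvv⇒zzzzzzzzSvvvvvvvv⇒zzzzzzzzvvvvvvvv

S ⇒ zSv   [S ::= z S v]
zSv ⇒ zzSvv   [S ::= z S v]
zzSvv ⇒ zzzSvvv   [S ::= z S v]
zzzSvvv ⇒ zzzzSvvvv   [S ::= z S v]
zzzzSvvvv ⇒ zzzzzSvvvvv   [S ::= z S v]
zzzzzSvvvvv ⇒ zzzzzzSvvvvvv   [S ::= z S v]
zzzzzzSvvvvvv ⇒ zzzzzzzSvvvvvvv   [S ::= z S v]
zzzzzzzSvvvvvvv ⇒ zzzzzzzzSvvvvvvvv   [S ::= z S v]
zzzzzzzzSvvvvvvvv ⇒ zzzzzzzzvvvvvvvv   [S ::= epsilon]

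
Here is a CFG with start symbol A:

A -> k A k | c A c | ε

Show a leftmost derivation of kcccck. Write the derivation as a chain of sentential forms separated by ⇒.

A⇒kAk⇒kcAck⇒kccAcck⇒kcccck

A ⇒ kAk   [A -> k A k]
kAk ⇒ kcAck   [A -> c A c]
kcAck ⇒ kccAcck   [A -> c A c]
kccAcck ⇒ kcccck   [A -> ε]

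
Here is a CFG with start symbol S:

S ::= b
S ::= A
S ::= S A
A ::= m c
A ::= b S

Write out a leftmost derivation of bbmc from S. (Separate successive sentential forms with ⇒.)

S ⇒ SA   [S ::= S A]
SA ⇒ AA   [S ::= A]
AA ⇒ bSA   [A ::= b S]
bSA ⇒ bbA   [S ::= b]
bbA ⇒ bbmc   [A ::= m c]

S ⇒ SA ⇒ AA ⇒ bSA ⇒ bbA ⇒ bbmc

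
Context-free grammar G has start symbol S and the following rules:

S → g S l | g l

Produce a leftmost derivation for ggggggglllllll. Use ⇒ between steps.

S ⇒ gSl   [S → g S l]
gSl ⇒ ggSll   [S → g S l]
ggSll ⇒ gggSlll   [S → g S l]
gggSlll ⇒ ggggSllll   [S → g S l]
ggggSllll ⇒ gggggSlllll   [S → g S l]
gggggSlllll ⇒ ggggggSllllll   [S → g S l]
ggggggSllllll ⇒ ggggggglllllll   [S → g l]

S⇒gSl⇒ggSll⇒gggSlll⇒ggggSllll⇒gggggSlllll⇒ggggggSllllll⇒ggggggglllllll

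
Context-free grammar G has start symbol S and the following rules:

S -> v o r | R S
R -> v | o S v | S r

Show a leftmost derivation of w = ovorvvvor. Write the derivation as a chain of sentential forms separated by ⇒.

S⇒RS⇒oSvS⇒ovorvS⇒ovorvRS⇒ovorvvS⇒ovorvvvor

S ⇒ RS   [S -> R S]
RS ⇒ oSvS   [R -> o S v]
oSvS ⇒ ovorvS   [S -> v o r]
ovorvS ⇒ ovorvRS   [S -> R S]
ovorvRS ⇒ ovorvvS   [R -> v]
ovorvvS ⇒ ovorvvvor   [S -> v o r]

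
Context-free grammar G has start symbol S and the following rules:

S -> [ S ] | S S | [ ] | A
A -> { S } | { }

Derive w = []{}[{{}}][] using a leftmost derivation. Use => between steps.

S=>SS=>[]S=>[]SS=>[]SSS=>[]ASS=>[]{}SS=>[]{}[S]S=>[]{}[A]S=>[]{}[{S}]S=>[]{}[{A}]S=>[]{}[{{}}]S=>[]{}[{{}}][]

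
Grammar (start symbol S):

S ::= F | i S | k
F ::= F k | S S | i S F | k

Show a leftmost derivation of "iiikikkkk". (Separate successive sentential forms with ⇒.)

S ⇒ F ⇒ iSF ⇒ iFF ⇒ iFkF ⇒ iiSFkF ⇒ iiiSFkF ⇒ iiiFFkF ⇒ iiikFkF ⇒ iiikSSkF ⇒ iiikiSSkF ⇒ iiikikSkF ⇒ iiikikFkF ⇒ iiikikkkF ⇒ iiikikkkk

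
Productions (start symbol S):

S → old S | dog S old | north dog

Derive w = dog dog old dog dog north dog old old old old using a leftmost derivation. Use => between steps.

S => dog S old   [S → dog S old]
dog S old => dog dog S old old   [S → dog S old]
dog dog S old old => dog dog old S old old   [S → old S]
dog dog old S old old => dog dog old dog S old old old   [S → dog S old]
dog dog old dog S old old old => dog dog old dog dog S old old old old   [S → dog S old]
dog dog old dog dog S old old old old => dog dog old dog dog north dog old old old old   [S → north dog]

S => dog S old => dog dog S old old => dog dog old S old old => dog dog old dog S old old old => dog dog old dog dog S old old old old => dog dog old dog dog north dog old old old old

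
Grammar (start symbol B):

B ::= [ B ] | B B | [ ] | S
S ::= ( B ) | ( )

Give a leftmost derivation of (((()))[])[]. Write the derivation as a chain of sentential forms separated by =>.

B => BB   [B ::= B B]
BB => SB   [B ::= S]
SB => (B)B   [S ::= ( B )]
(B)B => (BB)B   [B ::= B B]
(BB)B => (SB)B   [B ::= S]
(SB)B => ((B)B)B   [S ::= ( B )]
((B)B)B => ((S)B)B   [B ::= S]
((S)B)B => (((B))B)B   [S ::= ( B )]
(((B))B)B => (((S))B)B   [B ::= S]
(((S))B)B => (((()))B)B   [S ::= ( )]
(((()))B)B => (((()))[])B   [B ::= [ ]]
(((()))[])B => (((()))[])[]   [B ::= [ ]]

B => BB => SB => (B)B => (BB)B => (SB)B => ((B)B)B => ((S)B)B => (((B))B)B => (((S))B)B => (((()))B)B => (((()))[])B => (((()))[])[]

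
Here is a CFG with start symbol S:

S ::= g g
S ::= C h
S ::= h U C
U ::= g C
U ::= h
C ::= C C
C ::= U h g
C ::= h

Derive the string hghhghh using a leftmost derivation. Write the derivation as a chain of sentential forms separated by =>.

S => hUC   [S ::= h U C]
hUC => hgCC   [U ::= g C]
hgCC => hgCCC   [C ::= C C]
hgCCC => hgUhgCC   [C ::= U h g]
hgUhgCC => hghhgCC   [U ::= h]
hghhgCC => hghhghC   [C ::= h]
hghhghC => hghhghh   [C ::= h]

S => hUC => hgCC => hgCCC => hgUhgCC => hghhgCC => hghhghC => hghhghh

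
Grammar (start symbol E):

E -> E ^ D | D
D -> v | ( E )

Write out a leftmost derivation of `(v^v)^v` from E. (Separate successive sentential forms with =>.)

E => E^D   [E -> E ^ D]
E^D => D^D   [E -> D]
D^D => (E)^D   [D -> ( E )]
(E)^D => (E^D)^D   [E -> E ^ D]
(E^D)^D => (D^D)^D   [E -> D]
(D^D)^D => (v^D)^D   [D -> v]
(v^D)^D => (v^v)^D   [D -> v]
(v^v)^D => (v^v)^v   [D -> v]

E => E^D => D^D => (E)^D => (E^D)^D => (D^D)^D => (v^D)^D => (v^v)^D => (v^v)^v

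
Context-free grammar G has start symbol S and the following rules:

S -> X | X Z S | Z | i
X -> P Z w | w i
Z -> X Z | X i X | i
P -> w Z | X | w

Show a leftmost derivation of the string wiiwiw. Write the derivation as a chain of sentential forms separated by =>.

S => X => PZw => XZw => PZwZw => wZZwZw => wiZwZw => wiiwZw => wiiwiw

S => X   [S -> X]
X => PZw   [X -> P Z w]
PZw => XZw   [P -> X]
XZw => PZwZw   [X -> P Z w]
PZwZw => wZZwZw   [P -> w Z]
wZZwZw => wiZwZw   [Z -> i]
wiZwZw => wiiwZw   [Z -> i]
wiiwZw => wiiwiw   [Z -> i]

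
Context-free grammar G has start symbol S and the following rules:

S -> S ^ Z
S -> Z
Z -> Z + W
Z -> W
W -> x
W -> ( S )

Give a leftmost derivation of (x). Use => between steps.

S => Z => W => (S) => (Z) => (W) => (x)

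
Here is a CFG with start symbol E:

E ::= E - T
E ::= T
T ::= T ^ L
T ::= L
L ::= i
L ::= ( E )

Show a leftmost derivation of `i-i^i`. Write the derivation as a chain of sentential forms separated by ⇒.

E ⇒ E-T ⇒ T-T ⇒ L-T ⇒ i-T ⇒ i-T^L ⇒ i-L^L ⇒ i-i^L ⇒ i-i^i

E ⇒ E-T   [E ::= E - T]
E-T ⇒ T-T   [E ::= T]
T-T ⇒ L-T   [T ::= L]
L-T ⇒ i-T   [L ::= i]
i-T ⇒ i-T^L   [T ::= T ^ L]
i-T^L ⇒ i-L^L   [T ::= L]
i-L^L ⇒ i-i^L   [L ::= i]
i-i^L ⇒ i-i^i   [L ::= i]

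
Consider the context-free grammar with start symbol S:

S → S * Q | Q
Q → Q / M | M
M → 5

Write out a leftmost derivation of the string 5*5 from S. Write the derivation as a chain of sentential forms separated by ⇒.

S ⇒ S*Q ⇒ Q*Q ⇒ M*Q ⇒ 5*Q ⇒ 5*M ⇒ 5*5

S ⇒ S*Q   [S → S * Q]
S*Q ⇒ Q*Q   [S → Q]
Q*Q ⇒ M*Q   [Q → M]
M*Q ⇒ 5*Q   [M → 5]
5*Q ⇒ 5*M   [Q → M]
5*M ⇒ 5*5   [M → 5]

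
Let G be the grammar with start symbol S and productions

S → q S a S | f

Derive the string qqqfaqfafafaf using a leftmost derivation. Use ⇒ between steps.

S ⇒ qSaS   [S → q S a S]
qSaS ⇒ qqSaSaS   [S → q S a S]
qqSaSaS ⇒ qqqSaSaSaS   [S → q S a S]
qqqSaSaSaS ⇒ qqqfaSaSaS   [S → f]
qqqfaSaSaS ⇒ qqqfaqSaSaSaS   [S → q S a S]
qqqfaqSaSaSaS ⇒ qqqfaqfaSaSaS   [S → f]
qqqfaqfaSaSaS ⇒ qqqfaqfafaSaS   [S → f]
qqqfaqfafaSaS ⇒ qqqfaqfafafaS   [S → f]
qqqfaqfafafaS ⇒ qqqfaqfafafaf   [S → f]

S ⇒ qSaS ⇒ qqSaSaS ⇒ qqqSaSaSaS ⇒ qqqfaSaSaS ⇒ qqqfaqSaSaSaS ⇒ qqqfaqfaSaSaS ⇒ qqqfaqfafaSaS ⇒ qqqfaqfafafaS ⇒ qqqfaqfafafaf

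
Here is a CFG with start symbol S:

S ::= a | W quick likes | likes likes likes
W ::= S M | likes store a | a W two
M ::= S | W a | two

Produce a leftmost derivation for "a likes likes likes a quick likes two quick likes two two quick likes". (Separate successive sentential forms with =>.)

S => W quick likes => a W two quick likes => a S M two quick likes => a W quick likes M two quick likes => a S M quick likes M two quick likes => a W quick likes M quick likes M two quick likes => a S M quick likes M quick likes M two quick likes => a likes likes likes M quick likes M quick likes M two quick likes => a likes likes likes S quick likes M quick likes M two quick likes => a likes likes likes a quick likes M quick likes M two quick likes => a likes likes likes a quick likes two quick likes M two quick likes => a likes likes likes a quick likes two quick likes two two quick likes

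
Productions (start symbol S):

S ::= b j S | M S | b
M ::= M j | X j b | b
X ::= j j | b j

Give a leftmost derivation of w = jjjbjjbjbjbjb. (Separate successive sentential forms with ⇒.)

S ⇒ MS   [S ::= M S]
MS ⇒ MjS   [M ::= M j]
MjS ⇒ MjjS   [M ::= M j]
MjjS ⇒ XjbjjS   [M ::= X j b]
XjbjjS ⇒ jjjbjjS   [X ::= j j]
jjjbjjS ⇒ jjjbjjbjS   [S ::= b j S]
jjjbjjbjS ⇒ jjjbjjbjbjS   [S ::= b j S]
jjjbjjbjbjS ⇒ jjjbjjbjbjbjS   [S ::= b j S]
jjjbjjbjbjbjS ⇒ jjjbjjbjbjbjb   [S ::= b]

S⇒MS⇒MjS⇒MjjS⇒XjbjjS⇒jjjbjjS⇒jjjbjjbjS⇒jjjbjjbjbjS⇒jjjbjjbjbjbjS⇒jjjbjjbjbjbjb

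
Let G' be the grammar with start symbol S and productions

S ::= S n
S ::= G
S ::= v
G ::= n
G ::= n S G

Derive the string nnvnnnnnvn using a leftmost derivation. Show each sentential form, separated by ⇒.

S ⇒ G ⇒ nSG ⇒ nSnG ⇒ nSnnG ⇒ nGnnG ⇒ nnSGnnG ⇒ nnSnGnnG ⇒ nnvnGnnG ⇒ nnvnnnnG ⇒ nnvnnnnnSG ⇒ nnvnnnnnvG ⇒ nnvnnnnnvn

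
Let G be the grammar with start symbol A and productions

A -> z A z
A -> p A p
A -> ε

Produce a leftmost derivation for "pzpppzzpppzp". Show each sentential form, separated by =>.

A => pAp => pzAzp => pzpApzp => pzppAppzp => pzpppApppzp => pzpppzAzpppzp => pzpppzzpppzp

A => pAp   [A -> p A p]
pAp => pzAzp   [A -> z A z]
pzAzp => pzpApzp   [A -> p A p]
pzpApzp => pzppAppzp   [A -> p A p]
pzppAppzp => pzpppApppzp   [A -> p A p]
pzpppApppzp => pzpppzAzpppzp   [A -> z A z]
pzpppzAzpppzp => pzpppzzpppzp   [A -> ε]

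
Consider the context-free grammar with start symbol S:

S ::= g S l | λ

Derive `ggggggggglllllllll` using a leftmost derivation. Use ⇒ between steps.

S ⇒ gSl   [S ::= g S l]
gSl ⇒ ggSll   [S ::= g S l]
ggSll ⇒ gggSlll   [S ::= g S l]
gggSlll ⇒ ggggSllll   [S ::= g S l]
ggggSllll ⇒ gggggSlllll   [S ::= g S l]
gggggSlllll ⇒ ggggggSllllll   [S ::= g S l]
ggggggSllllll ⇒ gggggggSlllllll   [S ::= g S l]
gggggggSlllllll ⇒ ggggggggSllllllll   [S ::= g S l]
ggggggggSllllllll ⇒ gggggggggSlllllllll   [S ::= g S l]
gggggggggSlllllllll ⇒ ggggggggglllllllll   [S ::= λ]

S⇒gSl⇒ggSll⇒gggSlll⇒ggggSllll⇒gggggSlllll⇒ggggggSllllll⇒gggggggSlllllll⇒ggggggggSllllllll⇒gggggggggSlllllllll⇒ggggggggglllllllll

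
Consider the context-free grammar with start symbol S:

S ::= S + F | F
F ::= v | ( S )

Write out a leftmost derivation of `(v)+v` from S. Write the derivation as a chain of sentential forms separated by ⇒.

S ⇒ S+F ⇒ F+F ⇒ (S)+F ⇒ (F)+F ⇒ (v)+F ⇒ (v)+v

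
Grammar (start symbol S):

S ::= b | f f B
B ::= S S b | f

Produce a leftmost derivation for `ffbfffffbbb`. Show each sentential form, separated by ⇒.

S ⇒ ffB   [S ::= f f B]
ffB ⇒ ffSSb   [B ::= S S b]
ffSSb ⇒ ffbSb   [S ::= b]
ffbSb ⇒ ffbffBb   [S ::= f f B]
ffbffBb ⇒ ffbffSSbb   [B ::= S S b]
ffbffSSbb ⇒ ffbffffBSbb   [S ::= f f B]
ffbffffBSbb ⇒ ffbfffffSbb   [B ::= f]
ffbfffffSbb ⇒ ffbfffffbbb   [S ::= b]

S ⇒ ffB ⇒ ffSSb ⇒ ffbSb ⇒ ffbffBb ⇒ ffbffSSbb ⇒ ffbffffBSbb ⇒ ffbfffffSbb ⇒ ffbfffffbbb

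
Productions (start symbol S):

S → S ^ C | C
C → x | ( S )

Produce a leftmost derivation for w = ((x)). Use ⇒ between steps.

S⇒C⇒(S)⇒(C)⇒((S))⇒((C))⇒((x))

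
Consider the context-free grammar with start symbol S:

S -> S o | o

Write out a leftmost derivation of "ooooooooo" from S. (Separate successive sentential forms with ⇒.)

S⇒So⇒Soo⇒Sooo⇒Soooo⇒Sooooo⇒Soooooo⇒Sooooooo⇒Soooooooo⇒ooooooooo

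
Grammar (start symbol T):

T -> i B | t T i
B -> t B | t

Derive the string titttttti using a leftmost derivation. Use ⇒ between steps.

T ⇒ tTi   [T -> t T i]
tTi ⇒ tiBi   [T -> i B]
tiBi ⇒ titBi   [B -> t B]
titBi ⇒ tittBi   [B -> t B]
tittBi ⇒ titttBi   [B -> t B]
titttBi ⇒ tittttBi   [B -> t B]
tittttBi ⇒ titttttBi   [B -> t B]
titttttBi ⇒ titttttti   [B -> t]

T ⇒ tTi ⇒ tiBi ⇒ titBi ⇒ tittBi ⇒ titttBi ⇒ tittttBi ⇒ titttttBi ⇒ titttttti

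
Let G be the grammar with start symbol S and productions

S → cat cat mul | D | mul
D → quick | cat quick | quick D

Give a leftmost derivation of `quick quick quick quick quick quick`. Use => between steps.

S => D => quick D => quick quick D => quick quick quick D => quick quick quick quick D => quick quick quick quick quick D => quick quick quick quick quick quick

S => D   [S → D]
D => quick D   [D → quick D]
quick D => quick quick D   [D → quick D]
quick quick D => quick quick quick D   [D → quick D]
quick quick quick D => quick quick quick quick D   [D → quick D]
quick quick quick quick D => quick quick quick quick quick D   [D → quick D]
quick quick quick quick quick D => quick quick quick quick quick quick   [D → quick]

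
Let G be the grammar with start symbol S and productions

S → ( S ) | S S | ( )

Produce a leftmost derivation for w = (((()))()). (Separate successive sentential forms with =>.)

S => (S) => (SS) => ((S)S) => (((S))S) => (((()))S) => (((()))())

S => (S)   [S → ( S )]
(S) => (SS)   [S → S S]
(SS) => ((S)S)   [S → ( S )]
((S)S) => (((S))S)   [S → ( S )]
(((S))S) => (((()))S)   [S → ( )]
(((()))S) => (((()))())   [S → ( )]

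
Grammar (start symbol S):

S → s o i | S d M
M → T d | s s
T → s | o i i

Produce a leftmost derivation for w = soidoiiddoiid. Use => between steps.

S => SdM   [S → S d M]
SdM => SdMdM   [S → S d M]
SdMdM => soidMdM   [S → s o i]
soidMdM => soidTddM   [M → T d]
soidTddM => soidoiiddM   [T → o i i]
soidoiiddM => soidoiiddTd   [M → T d]
soidoiiddTd => soidoiiddoiid   [T → o i i]

S => SdM => SdMdM => soidMdM => soidTddM => soidoiiddM => soidoiiddTd => soidoiiddoiid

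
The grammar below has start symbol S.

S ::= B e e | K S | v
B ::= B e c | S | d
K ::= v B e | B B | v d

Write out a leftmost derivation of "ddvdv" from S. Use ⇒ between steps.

S⇒KS⇒BBS⇒SBS⇒KSBS⇒BBSBS⇒dBSBS⇒ddSBS⇒ddvBS⇒ddvdS⇒ddvdv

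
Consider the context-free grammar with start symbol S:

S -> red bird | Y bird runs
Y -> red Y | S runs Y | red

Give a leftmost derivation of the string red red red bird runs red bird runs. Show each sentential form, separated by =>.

S => Y bird runs   [S -> Y bird runs]
Y bird runs => red Y bird runs   [Y -> red Y]
red Y bird runs => red red Y bird runs   [Y -> red Y]
red red Y bird runs => red red S runs Y bird runs   [Y -> S runs Y]
red red S runs Y bird runs => red red red bird runs Y bird runs   [S -> red bird]
red red red bird runs Y bird runs => red red red bird runs red bird runs   [Y -> red]

S => Y bird runs => red Y bird runs => red red Y bird runs => red red S runs Y bird runs => red red red bird runs Y bird runs => red red red bird runs red bird runs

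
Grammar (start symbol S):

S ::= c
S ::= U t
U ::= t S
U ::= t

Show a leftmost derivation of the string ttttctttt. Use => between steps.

S=>Ut=>tSt=>tUtt=>ttStt=>ttUttt=>tttSttt=>tttUtttt=>ttttStttt=>ttttctttt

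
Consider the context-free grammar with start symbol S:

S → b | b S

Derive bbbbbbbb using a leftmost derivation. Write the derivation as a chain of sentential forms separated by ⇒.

S ⇒ bS ⇒ bbS ⇒ bbbS ⇒ bbbbS ⇒ bbbbbS ⇒ bbbbbbS ⇒ bbbbbbbS ⇒ bbbbbbbb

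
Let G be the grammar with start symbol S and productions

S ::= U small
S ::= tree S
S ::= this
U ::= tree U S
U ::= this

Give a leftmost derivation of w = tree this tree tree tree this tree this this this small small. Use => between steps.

S => U small => tree U S small => tree this S small => tree this U small small => tree this tree U S small small => tree this tree tree U S S small small => tree this tree tree tree U S S S small small => tree this tree tree tree this S S S small small => tree this tree tree tree this tree S S S small small => tree this tree tree tree this tree this S S small small => tree this tree tree tree this tree this this S small small => tree this tree tree tree this tree this this this small small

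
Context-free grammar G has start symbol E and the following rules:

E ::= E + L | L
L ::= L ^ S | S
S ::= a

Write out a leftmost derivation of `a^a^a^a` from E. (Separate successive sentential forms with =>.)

E => L   [E ::= L]
L => L^S   [L ::= L ^ S]
L^S => L^S^S   [L ::= L ^ S]
L^S^S => L^S^S^S   [L ::= L ^ S]
L^S^S^S => S^S^S^S   [L ::= S]
S^S^S^S => a^S^S^S   [S ::= a]
a^S^S^S => a^a^S^S   [S ::= a]
a^a^S^S => a^a^a^S   [S ::= a]
a^a^a^S => a^a^a^a   [S ::= a]

E => L => L^S => L^S^S => L^S^S^S => S^S^S^S => a^S^S^S => a^a^S^S => a^a^a^S => a^a^a^a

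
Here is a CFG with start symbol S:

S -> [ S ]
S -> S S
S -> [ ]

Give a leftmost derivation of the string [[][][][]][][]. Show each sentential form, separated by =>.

S => SS   [S -> S S]
SS => SSS   [S -> S S]
SSS => [S]SS   [S -> [ S ]]
[S]SS => [SS]SS   [S -> S S]
[SS]SS => [SSS]SS   [S -> S S]
[SSS]SS => [SSSS]SS   [S -> S S]
[SSSS]SS => [[]SSS]SS   [S -> [ ]]
[[]SSS]SS => [[][]SS]SS   [S -> [ ]]
[[][]SS]SS => [[][][]S]SS   [S -> [ ]]
[[][][]S]SS => [[][][][]]SS   [S -> [ ]]
[[][][][]]SS => [[][][][]][]S   [S -> [ ]]
[[][][][]][]S => [[][][][]][][]   [S -> [ ]]

S => SS => SSS => [S]SS => [SS]SS => [SSS]SS => [SSSS]SS => [[]SSS]SS => [[][]SS]SS => [[][][]S]SS => [[][][][]]SS => [[][][][]][]S => [[][][][]][][]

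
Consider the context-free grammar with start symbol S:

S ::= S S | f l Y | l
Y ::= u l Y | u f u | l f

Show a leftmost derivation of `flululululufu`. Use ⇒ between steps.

S ⇒ flY ⇒ flulY ⇒ flululY ⇒ flulululY ⇒ flululululY ⇒ flululululufu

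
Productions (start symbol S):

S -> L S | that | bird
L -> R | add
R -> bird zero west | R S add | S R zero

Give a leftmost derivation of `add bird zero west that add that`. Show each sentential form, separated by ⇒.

S ⇒ L S   [S -> L S]
L S ⇒ add S   [L -> add]
add S ⇒ add L S   [S -> L S]
add L S ⇒ add R S   [L -> R]
add R S ⇒ add R S add S   [R -> R S add]
add R S add S ⇒ add bird zero west S add S   [R -> bird zero west]
add bird zero west S add S ⇒ add bird zero west that add S   [S -> that]
add bird zero west that add S ⇒ add bird zero west that add that   [S -> that]

S ⇒ L S ⇒ add S ⇒ add L S ⇒ add R S ⇒ add R S add S ⇒ add bird zero west S add S ⇒ add bird zero west that add S ⇒ add bird zero west that add that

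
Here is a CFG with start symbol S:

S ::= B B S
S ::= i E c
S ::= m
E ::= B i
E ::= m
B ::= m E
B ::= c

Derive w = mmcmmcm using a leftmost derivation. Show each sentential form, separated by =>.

S=>BBS=>mEBS=>mmBS=>mmcS=>mmcBBS=>mmcmEBS=>mmcmmBS=>mmcmmcS=>mmcmmcm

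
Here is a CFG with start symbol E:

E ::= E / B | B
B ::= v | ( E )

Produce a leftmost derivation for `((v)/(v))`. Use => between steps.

E=>B=>(E)=>(E/B)=>(B/B)=>((E)/B)=>((B)/B)=>((v)/B)=>((v)/(E))=>((v)/(B))=>((v)/(v))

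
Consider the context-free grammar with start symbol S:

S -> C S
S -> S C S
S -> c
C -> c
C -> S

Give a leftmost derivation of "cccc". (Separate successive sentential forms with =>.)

S => CS => SS => CSS => SSS => CSSS => cSSS => ccSS => cccS => cccc

S => CS   [S -> C S]
CS => SS   [C -> S]
SS => CSS   [S -> C S]
CSS => SSS   [C -> S]
SSS => CSSS   [S -> C S]
CSSS => cSSS   [C -> c]
cSSS => ccSS   [S -> c]
ccSS => cccS   [S -> c]
cccS => cccc   [S -> c]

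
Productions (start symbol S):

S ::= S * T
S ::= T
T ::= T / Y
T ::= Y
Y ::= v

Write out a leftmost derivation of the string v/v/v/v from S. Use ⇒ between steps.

S ⇒ T   [S ::= T]
T ⇒ T/Y   [T ::= T / Y]
T/Y ⇒ T/Y/Y   [T ::= T / Y]
T/Y/Y ⇒ T/Y/Y/Y   [T ::= T / Y]
T/Y/Y/Y ⇒ Y/Y/Y/Y   [T ::= Y]
Y/Y/Y/Y ⇒ v/Y/Y/Y   [Y ::= v]
v/Y/Y/Y ⇒ v/v/Y/Y   [Y ::= v]
v/v/Y/Y ⇒ v/v/v/Y   [Y ::= v]
v/v/v/Y ⇒ v/v/v/v   [Y ::= v]

S ⇒ T ⇒ T/Y ⇒ T/Y/Y ⇒ T/Y/Y/Y ⇒ Y/Y/Y/Y ⇒ v/Y/Y/Y ⇒ v/v/Y/Y ⇒ v/v/v/Y ⇒ v/v/v/v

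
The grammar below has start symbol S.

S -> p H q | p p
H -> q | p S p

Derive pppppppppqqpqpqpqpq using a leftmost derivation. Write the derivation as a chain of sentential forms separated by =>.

S=>pHq=>ppSpq=>pppHqpq=>ppppSpqpq=>pppppHqpqpq=>ppppppSpqpqpq=>pppppppHqpqpqpq=>ppppppppSpqpqpqpq=>pppppppppHqpqpqpqpq=>pppppppppqqpqpqpqpq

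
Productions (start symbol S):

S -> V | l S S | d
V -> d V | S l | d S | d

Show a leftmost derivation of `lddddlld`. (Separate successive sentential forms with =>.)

S => lSS => lVS => ldVS => ldSlS => ldVlS => lddVlS => ldddVlS => ldddSllS => lddddllS => lddddlld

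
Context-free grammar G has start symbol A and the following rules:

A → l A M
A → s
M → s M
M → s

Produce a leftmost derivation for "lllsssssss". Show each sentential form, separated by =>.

A => lAM   [A → l A M]
lAM => llAMM   [A → l A M]
llAMM => lllAMMM   [A → l A M]
lllAMMM => lllsMMM   [A → s]
lllsMMM => lllssMMM   [M → s M]
lllssMMM => lllsssMMM   [M → s M]
lllsssMMM => lllssssMMM   [M → s M]
lllssssMMM => lllsssssMM   [M → s]
lllsssssMM => lllssssssM   [M → s]
lllssssssM => lllsssssss   [M → s]

A => lAM => llAMM => lllAMMM => lllsMMM => lllssMMM => lllsssMMM => lllssssMMM => lllsssssMM => lllssssssM => lllsssssss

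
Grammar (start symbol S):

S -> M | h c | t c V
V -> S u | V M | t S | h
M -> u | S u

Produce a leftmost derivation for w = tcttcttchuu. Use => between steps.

S => tcV => tcVM => tctSM => tcttcVM => tcttcVMM => tcttctSMM => tcttcttcVMM => tcttcttchMM => tcttcttchuM => tcttcttchuu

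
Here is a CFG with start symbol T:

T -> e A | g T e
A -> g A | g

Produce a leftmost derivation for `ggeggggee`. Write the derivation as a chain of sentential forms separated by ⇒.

T ⇒ gTe   [T -> g T e]
gTe ⇒ ggTee   [T -> g T e]
ggTee ⇒ ggeAee   [T -> e A]
ggeAee ⇒ ggegAee   [A -> g A]
ggegAee ⇒ ggeggAee   [A -> g A]
ggeggAee ⇒ ggegggAee   [A -> g A]
ggegggAee ⇒ ggeggggee   [A -> g]

T⇒gTe⇒ggTee⇒ggeAee⇒ggegAee⇒ggeggAee⇒ggegggAee⇒ggeggggee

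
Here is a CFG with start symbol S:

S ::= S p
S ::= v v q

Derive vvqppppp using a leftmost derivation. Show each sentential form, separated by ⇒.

S ⇒ Sp ⇒ Spp ⇒ Sppp ⇒ Spppp ⇒ Sppppp ⇒ vvqppppp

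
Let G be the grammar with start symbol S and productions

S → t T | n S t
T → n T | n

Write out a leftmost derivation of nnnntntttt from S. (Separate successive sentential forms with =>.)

S => nSt => nnStt => nnnSttt => nnnnStttt => nnnntTtttt => nnnntntttt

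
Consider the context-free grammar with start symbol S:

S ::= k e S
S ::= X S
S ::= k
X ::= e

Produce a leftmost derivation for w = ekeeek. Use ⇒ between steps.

S ⇒ XS ⇒ eS ⇒ ekeS ⇒ ekeXS ⇒ ekeeS ⇒ ekeeXS ⇒ ekeeeS ⇒ ekeeek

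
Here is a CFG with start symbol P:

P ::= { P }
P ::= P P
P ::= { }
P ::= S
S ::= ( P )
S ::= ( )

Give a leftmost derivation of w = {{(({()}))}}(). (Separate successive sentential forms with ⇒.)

P⇒PP⇒{P}P⇒{{P}}P⇒{{S}}P⇒{{(P)}}P⇒{{(S)}}P⇒{{((P))}}P⇒{{(({P}))}}P⇒{{(({S}))}}P⇒{{(({()}))}}P⇒{{(({()}))}}S⇒{{(({()}))}}()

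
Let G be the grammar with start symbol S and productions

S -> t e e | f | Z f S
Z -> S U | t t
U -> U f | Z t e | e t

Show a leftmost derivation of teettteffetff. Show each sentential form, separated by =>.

S => ZfS   [S -> Z f S]
ZfS => SUfS   [Z -> S U]
SUfS => ZfSUfS   [S -> Z f S]
ZfSUfS => SUfSUfS   [Z -> S U]
SUfSUfS => teeUfSUfS   [S -> t e e]
teeUfSUfS => teeZtefSUfS   [U -> Z t e]
teeZtefSUfS => teetttefSUfS   [Z -> t t]
teetttefSUfS => teettteffUfS   [S -> f]
teettteffUfS => teettteffetfS   [U -> e t]
teettteffetfS => teettteffetff   [S -> f]

S=>ZfS=>SUfS=>ZfSUfS=>SUfSUfS=>teeUfSUfS=>teeZtefSUfS=>teetttefSUfS=>teettteffUfS=>teettteffetfS=>teettteffetff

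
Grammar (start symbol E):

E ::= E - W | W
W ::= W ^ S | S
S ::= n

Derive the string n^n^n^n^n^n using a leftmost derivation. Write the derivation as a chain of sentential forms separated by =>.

E => W   [E ::= W]
W => W^S   [W ::= W ^ S]
W^S => W^S^S   [W ::= W ^ S]
W^S^S => W^S^S^S   [W ::= W ^ S]
W^S^S^S => W^S^S^S^S   [W ::= W ^ S]
W^S^S^S^S => W^S^S^S^S^S   [W ::= W ^ S]
W^S^S^S^S^S => S^S^S^S^S^S   [W ::= S]
S^S^S^S^S^S => n^S^S^S^S^S   [S ::= n]
n^S^S^S^S^S => n^n^S^S^S^S   [S ::= n]
n^n^S^S^S^S => n^n^n^S^S^S   [S ::= n]
n^n^n^S^S^S => n^n^n^n^S^S   [S ::= n]
n^n^n^n^S^S => n^n^n^n^n^S   [S ::= n]
n^n^n^n^n^S => n^n^n^n^n^n   [S ::= n]

E => W => W^S => W^S^S => W^S^S^S => W^S^S^S^S => W^S^S^S^S^S => S^S^S^S^S^S => n^S^S^S^S^S => n^n^S^S^S^S => n^n^n^S^S^S => n^n^n^n^S^S => n^n^n^n^n^S => n^n^n^n^n^n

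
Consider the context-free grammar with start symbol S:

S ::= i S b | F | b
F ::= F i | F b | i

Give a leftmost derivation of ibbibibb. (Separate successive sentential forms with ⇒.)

S ⇒ F   [S ::= F]
F ⇒ Fb   [F ::= F b]
Fb ⇒ Fbb   [F ::= F b]
Fbb ⇒ Fibb   [F ::= F i]
Fibb ⇒ Fbibb   [F ::= F b]
Fbibb ⇒ Fibibb   [F ::= F i]
Fibibb ⇒ Fbibibb   [F ::= F b]
Fbibibb ⇒ Fbbibibb   [F ::= F b]
Fbbibibb ⇒ ibbibibb   [F ::= i]

S⇒F⇒Fb⇒Fbb⇒Fibb⇒Fbibb⇒Fibibb⇒Fbibibb⇒Fbbibibb⇒ibbibibb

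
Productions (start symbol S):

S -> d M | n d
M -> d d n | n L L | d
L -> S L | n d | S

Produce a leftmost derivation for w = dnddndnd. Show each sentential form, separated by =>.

S=>dM=>dnLL=>dnSLL=>dndMLL=>dnddLL=>dnddndL=>dnddndS=>dnddndnd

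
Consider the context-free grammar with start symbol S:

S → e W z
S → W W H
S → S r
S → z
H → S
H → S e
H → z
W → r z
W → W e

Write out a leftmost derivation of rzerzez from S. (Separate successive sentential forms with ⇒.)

S⇒WWH⇒WeWH⇒rzeWH⇒rzeWeH⇒rzerzeH⇒rzerzez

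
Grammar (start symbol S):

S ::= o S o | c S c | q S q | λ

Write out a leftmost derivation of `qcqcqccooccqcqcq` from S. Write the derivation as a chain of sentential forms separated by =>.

S => qSq   [S ::= q S q]
qSq => qcScq   [S ::= c S c]
qcScq => qcqSqcq   [S ::= q S q]
qcqSqcq => qcqcScqcq   [S ::= c S c]
qcqcScqcq => qcqcqSqcqcq   [S ::= q S q]
qcqcqSqcqcq => qcqcqcScqcqcq   [S ::= c S c]
qcqcqcScqcqcq => qcqcqccSccqcqcq   [S ::= c S c]
qcqcqccSccqcqcq => qcqcqccoSoccqcqcq   [S ::= o S o]
qcqcqccoSoccqcqcq => qcqcqccooccqcqcq   [S ::= λ]

S => qSq => qcScq => qcqSqcq => qcqcScqcq => qcqcqSqcqcq => qcqcqcScqcqcq => qcqcqccSccqcqcq => qcqcqccoSoccqcqcq => qcqcqccooccqcqcq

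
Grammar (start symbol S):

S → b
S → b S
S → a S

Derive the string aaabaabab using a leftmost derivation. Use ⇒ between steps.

S⇒aS⇒aaS⇒aaaS⇒aaabS⇒aaabaS⇒aaabaaS⇒aaabaabS⇒aaabaabaS⇒aaabaabab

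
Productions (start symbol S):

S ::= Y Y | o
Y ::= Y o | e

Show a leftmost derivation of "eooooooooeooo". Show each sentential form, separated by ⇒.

S⇒YY⇒YoY⇒YooY⇒YoooY⇒YooooY⇒YoooooY⇒YooooooY⇒YoooooooY⇒YooooooooY⇒eooooooooY⇒eooooooooYo⇒eooooooooYoo⇒eooooooooYooo⇒eooooooooeooo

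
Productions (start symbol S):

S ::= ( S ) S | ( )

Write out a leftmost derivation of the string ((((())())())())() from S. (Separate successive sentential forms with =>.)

S => (S)S => ((S)S)S => (((S)S)S)S => ((((S)S)S)S)S => ((((())S)S)S)S => ((((())())S)S)S => ((((())())())S)S => ((((())())())())S => ((((())())())())()

S => (S)S   [S ::= ( S ) S]
(S)S => ((S)S)S   [S ::= ( S ) S]
((S)S)S => (((S)S)S)S   [S ::= ( S ) S]
(((S)S)S)S => ((((S)S)S)S)S   [S ::= ( S ) S]
((((S)S)S)S)S => ((((())S)S)S)S   [S ::= ( )]
((((())S)S)S)S => ((((())())S)S)S   [S ::= ( )]
((((())())S)S)S => ((((())())())S)S   [S ::= ( )]
((((())())())S)S => ((((())())())())S   [S ::= ( )]
((((())())())())S => ((((())())())())()   [S ::= ( )]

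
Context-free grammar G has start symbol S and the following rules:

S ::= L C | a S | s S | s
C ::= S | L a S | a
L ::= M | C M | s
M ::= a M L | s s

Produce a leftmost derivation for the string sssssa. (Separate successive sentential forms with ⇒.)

S ⇒ sS ⇒ ssS ⇒ sssS ⇒ ssssS ⇒ ssssLC ⇒ sssssC ⇒ sssssa

S ⇒ sS   [S ::= s S]
sS ⇒ ssS   [S ::= s S]
ssS ⇒ sssS   [S ::= s S]
sssS ⇒ ssssS   [S ::= s S]
ssssS ⇒ ssssLC   [S ::= L C]
ssssLC ⇒ sssssC   [L ::= s]
sssssC ⇒ sssssa   [C ::= a]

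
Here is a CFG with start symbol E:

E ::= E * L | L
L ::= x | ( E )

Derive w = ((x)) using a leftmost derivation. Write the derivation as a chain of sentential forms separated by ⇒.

E ⇒ L ⇒ (E) ⇒ (L) ⇒ ((E)) ⇒ ((L)) ⇒ ((x))

E ⇒ L   [E ::= L]
L ⇒ (E)   [L ::= ( E )]
(E) ⇒ (L)   [E ::= L]
(L) ⇒ ((E))   [L ::= ( E )]
((E)) ⇒ ((L))   [E ::= L]
((L)) ⇒ ((x))   [L ::= x]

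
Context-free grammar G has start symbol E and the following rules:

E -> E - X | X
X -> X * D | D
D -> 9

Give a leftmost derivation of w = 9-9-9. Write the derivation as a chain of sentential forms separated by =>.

E=>E-X=>E-X-X=>X-X-X=>D-X-X=>9-X-X=>9-D-X=>9-9-X=>9-9-D=>9-9-9

E => E-X   [E -> E - X]
E-X => E-X-X   [E -> E - X]
E-X-X => X-X-X   [E -> X]
X-X-X => D-X-X   [X -> D]
D-X-X => 9-X-X   [D -> 9]
9-X-X => 9-D-X   [X -> D]
9-D-X => 9-9-X   [D -> 9]
9-9-X => 9-9-D   [X -> D]
9-9-D => 9-9-9   [D -> 9]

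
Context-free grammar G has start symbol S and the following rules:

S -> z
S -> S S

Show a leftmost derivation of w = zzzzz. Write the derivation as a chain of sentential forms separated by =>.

S => SS   [S -> S S]
SS => SSS   [S -> S S]
SSS => zSS   [S -> z]
zSS => zSSS   [S -> S S]
zSSS => zSSSS   [S -> S S]
zSSSS => zzSSS   [S -> z]
zzSSS => zzzSS   [S -> z]
zzzSS => zzzzS   [S -> z]
zzzzS => zzzzz   [S -> z]

S=>SS=>SSS=>zSS=>zSSS=>zSSSS=>zzSSS=>zzzSS=>zzzzS=>zzzzz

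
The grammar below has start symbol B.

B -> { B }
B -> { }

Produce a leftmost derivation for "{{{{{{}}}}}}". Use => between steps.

B => {B}   [B -> { B }]
{B} => {{B}}   [B -> { B }]
{{B}} => {{{B}}}   [B -> { B }]
{{{B}}} => {{{{B}}}}   [B -> { B }]
{{{{B}}}} => {{{{{B}}}}}   [B -> { B }]
{{{{{B}}}}} => {{{{{{}}}}}}   [B -> { }]

B=>{B}=>{{B}}=>{{{B}}}=>{{{{B}}}}=>{{{{{B}}}}}=>{{{{{{}}}}}}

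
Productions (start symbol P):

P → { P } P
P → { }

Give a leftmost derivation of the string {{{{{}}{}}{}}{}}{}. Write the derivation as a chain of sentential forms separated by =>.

P => {P}P => {{P}P}P => {{{P}P}P}P => {{{{P}P}P}P}P => {{{{{}}P}P}P}P => {{{{{}}{}}P}P}P => {{{{{}}{}}{}}P}P => {{{{{}}{}}{}}{}}P => {{{{{}}{}}{}}{}}{}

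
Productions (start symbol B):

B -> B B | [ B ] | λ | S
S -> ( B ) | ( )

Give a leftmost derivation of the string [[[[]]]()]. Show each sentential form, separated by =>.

B => [B]   [B -> [ B ]]
[B] => [BB]   [B -> B B]
[BB] => [[B]B]   [B -> [ B ]]
[[B]B] => [[BB]B]   [B -> B B]
[[BB]B] => [[[B]B]B]   [B -> [ B ]]
[[[B]B]B] => [[[BB]B]B]   [B -> B B]
[[[BB]B]B] => [[[[B]B]B]B]   [B -> [ B ]]
[[[[B]B]B]B] => [[[[]B]B]B]   [B -> λ]
[[[[]B]B]B] => [[[[]]B]B]   [B -> λ]
[[[[]]B]B] => [[[[]]]B]   [B -> λ]
[[[[]]]B] => [[[[]]]S]   [B -> S]
[[[[]]]S] => [[[[]]]()]   [S -> ( )]

B=>[B]=>[BB]=>[[B]B]=>[[BB]B]=>[[[B]B]B]=>[[[BB]B]B]=>[[[[B]B]B]B]=>[[[[]B]B]B]=>[[[[]]B]B]=>[[[[]]]B]=>[[[[]]]S]=>[[[[]]]()]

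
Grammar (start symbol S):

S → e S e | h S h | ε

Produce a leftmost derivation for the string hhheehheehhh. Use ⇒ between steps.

S ⇒ hSh ⇒ hhShh ⇒ hhhShhh ⇒ hhheSehhh ⇒ hhheeSeehhh ⇒ hhheehSheehhh ⇒ hhheehheehhh

S ⇒ hSh   [S → h S h]
hSh ⇒ hhShh   [S → h S h]
hhShh ⇒ hhhShhh   [S → h S h]
hhhShhh ⇒ hhheSehhh   [S → e S e]
hhheSehhh ⇒ hhheeSeehhh   [S → e S e]
hhheeSeehhh ⇒ hhheehSheehhh   [S → h S h]
hhheehSheehhh ⇒ hhheehheehhh   [S → ε]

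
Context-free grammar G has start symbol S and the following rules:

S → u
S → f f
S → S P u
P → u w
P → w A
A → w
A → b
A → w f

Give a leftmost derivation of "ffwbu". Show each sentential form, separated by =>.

S => SPu => ffPu => ffwAu => ffwbu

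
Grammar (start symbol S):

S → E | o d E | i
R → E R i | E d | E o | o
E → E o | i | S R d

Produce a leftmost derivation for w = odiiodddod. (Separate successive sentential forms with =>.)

S => E => SRd => odERd => odSRdRd => odiRdRd => odiEddRd => odiSRdddRd => odiiRdddRd => odiiodddRd => odiiodddod

S => E   [S → E]
E => SRd   [E → S R d]
SRd => odERd   [S → o d E]
odERd => odSRdRd   [E → S R d]
odSRdRd => odiRdRd   [S → i]
odiRdRd => odiEddRd   [R → E d]
odiEddRd => odiSRdddRd   [E → S R d]
odiSRdddRd => odiiRdddRd   [S → i]
odiiRdddRd => odiiodddRd   [R → o]
odiiodddRd => odiiodddod   [R → o]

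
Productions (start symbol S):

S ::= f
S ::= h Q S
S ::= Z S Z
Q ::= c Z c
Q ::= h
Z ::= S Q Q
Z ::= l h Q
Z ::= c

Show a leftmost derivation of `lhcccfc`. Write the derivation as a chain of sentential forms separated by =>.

S => ZSZ   [S ::= Z S Z]
ZSZ => lhQSZ   [Z ::= l h Q]
lhQSZ => lhcZcSZ   [Q ::= c Z c]
lhcZcSZ => lhcccSZ   [Z ::= c]
lhcccSZ => lhcccfZ   [S ::= f]
lhcccfZ => lhcccfc   [Z ::= c]

S => ZSZ => lhQSZ => lhcZcSZ => lhcccSZ => lhcccfZ => lhcccfc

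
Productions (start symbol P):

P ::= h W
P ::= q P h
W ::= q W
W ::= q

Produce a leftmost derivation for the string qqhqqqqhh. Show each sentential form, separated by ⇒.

P ⇒ qPh   [P ::= q P h]
qPh ⇒ qqPhh   [P ::= q P h]
qqPhh ⇒ qqhWhh   [P ::= h W]
qqhWhh ⇒ qqhqWhh   [W ::= q W]
qqhqWhh ⇒ qqhqqWhh   [W ::= q W]
qqhqqWhh ⇒ qqhqqqWhh   [W ::= q W]
qqhqqqWhh ⇒ qqhqqqqhh   [W ::= q]

P ⇒ qPh ⇒ qqPhh ⇒ qqhWhh ⇒ qqhqWhh ⇒ qqhqqWhh ⇒ qqhqqqWhh ⇒ qqhqqqqhh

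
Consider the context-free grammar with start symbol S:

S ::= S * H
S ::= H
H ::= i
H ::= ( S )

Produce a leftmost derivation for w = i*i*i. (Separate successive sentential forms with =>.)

S=>S*H=>S*H*H=>H*H*H=>i*H*H=>i*i*H=>i*i*i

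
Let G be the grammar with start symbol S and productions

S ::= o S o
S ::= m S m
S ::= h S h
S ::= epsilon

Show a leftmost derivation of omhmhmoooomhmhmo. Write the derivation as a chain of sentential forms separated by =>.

S=>oSo=>omSmo=>omhShmo=>omhmSmhmo=>omhmhShmhmo=>omhmhmSmhmhmo=>omhmhmoSomhmhmo=>omhmhmooSoomhmhmo=>omhmhmoooomhmhmo

S => oSo   [S ::= o S o]
oSo => omSmo   [S ::= m S m]
omSmo => omhShmo   [S ::= h S h]
omhShmo => omhmSmhmo   [S ::= m S m]
omhmSmhmo => omhmhShmhmo   [S ::= h S h]
omhmhShmhmo => omhmhmSmhmhmo   [S ::= m S m]
omhmhmSmhmhmo => omhmhmoSomhmhmo   [S ::= o S o]
omhmhmoSomhmhmo => omhmhmooSoomhmhmo   [S ::= o S o]
omhmhmooSoomhmhmo => omhmhmoooomhmhmo   [S ::= epsilon]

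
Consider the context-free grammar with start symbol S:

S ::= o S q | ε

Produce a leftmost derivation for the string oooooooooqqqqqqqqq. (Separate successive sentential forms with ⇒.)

S ⇒ oSq ⇒ ooSqq ⇒ oooSqqq ⇒ ooooSqqqq ⇒ oooooSqqqqq ⇒ ooooooSqqqqqq ⇒ oooooooSqqqqqqq ⇒ ooooooooSqqqqqqqq ⇒ oooooooooSqqqqqqqqq ⇒ oooooooooqqqqqqqqq

S ⇒ oSq   [S ::= o S q]
oSq ⇒ ooSqq   [S ::= o S q]
ooSqq ⇒ oooSqqq   [S ::= o S q]
oooSqqq ⇒ ooooSqqqq   [S ::= o S q]
ooooSqqqq ⇒ oooooSqqqqq   [S ::= o S q]
oooooSqqqqq ⇒ ooooooSqqqqqq   [S ::= o S q]
ooooooSqqqqqq ⇒ oooooooSqqqqqqq   [S ::= o S q]
oooooooSqqqqqqq ⇒ ooooooooSqqqqqqqq   [S ::= o S q]
ooooooooSqqqqqqqq ⇒ oooooooooSqqqqqqqqq   [S ::= o S q]
oooooooooSqqqqqqqqq ⇒ oooooooooqqqqqqqqq   [S ::= ε]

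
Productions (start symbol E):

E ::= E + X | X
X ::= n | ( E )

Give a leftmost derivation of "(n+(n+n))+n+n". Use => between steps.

E => E+X   [E ::= E + X]
E+X => E+X+X   [E ::= E + X]
E+X+X => X+X+X   [E ::= X]
X+X+X => (E)+X+X   [X ::= ( E )]
(E)+X+X => (E+X)+X+X   [E ::= E + X]
(E+X)+X+X => (X+X)+X+X   [E ::= X]
(X+X)+X+X => (n+X)+X+X   [X ::= n]
(n+X)+X+X => (n+(E))+X+X   [X ::= ( E )]
(n+(E))+X+X => (n+(E+X))+X+X   [E ::= E + X]
(n+(E+X))+X+X => (n+(X+X))+X+X   [E ::= X]
(n+(X+X))+X+X => (n+(n+X))+X+X   [X ::= n]
(n+(n+X))+X+X => (n+(n+n))+X+X   [X ::= n]
(n+(n+n))+X+X => (n+(n+n))+n+X   [X ::= n]
(n+(n+n))+n+X => (n+(n+n))+n+n   [X ::= n]

E=>E+X=>E+X+X=>X+X+X=>(E)+X+X=>(E+X)+X+X=>(X+X)+X+X=>(n+X)+X+X=>(n+(E))+X+X=>(n+(E+X))+X+X=>(n+(X+X))+X+X=>(n+(n+X))+X+X=>(n+(n+n))+X+X=>(n+(n+n))+n+X=>(n+(n+n))+n+n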